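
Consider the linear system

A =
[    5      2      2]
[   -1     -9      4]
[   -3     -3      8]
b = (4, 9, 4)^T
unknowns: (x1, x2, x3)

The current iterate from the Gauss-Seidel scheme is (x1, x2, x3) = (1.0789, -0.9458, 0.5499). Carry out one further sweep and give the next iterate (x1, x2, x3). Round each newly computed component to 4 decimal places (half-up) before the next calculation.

One sweep:
  x1 = (4 - (2)·-0.9458 - (2)·0.5499) / (5) = 0.9584
  x2 = (9 - (-1)·0.9584 - (4)·0.5499) / (-9) = -0.8621
  x3 = (4 - (-3)·0.9584 - (-3)·-0.8621) / (8) = 0.5361

(0.9584, -0.8621, 0.5361)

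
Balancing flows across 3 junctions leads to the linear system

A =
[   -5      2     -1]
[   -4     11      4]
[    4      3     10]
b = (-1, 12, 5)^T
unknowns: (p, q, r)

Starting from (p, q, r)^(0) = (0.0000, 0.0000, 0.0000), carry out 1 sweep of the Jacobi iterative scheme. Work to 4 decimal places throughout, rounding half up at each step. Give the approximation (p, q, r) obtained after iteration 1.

Iteration 1:
  p = (-1 - (2)·0.0000 - (-1)·0.0000) / (-5) = 0.2000
  q = (12 - (-4)·0.0000 - (4)·0.0000) / (11) = 1.0909
  r = (5 - (4)·0.0000 - (3)·0.0000) / (10) = 0.5000

(0.2000, 1.0909, 0.5000)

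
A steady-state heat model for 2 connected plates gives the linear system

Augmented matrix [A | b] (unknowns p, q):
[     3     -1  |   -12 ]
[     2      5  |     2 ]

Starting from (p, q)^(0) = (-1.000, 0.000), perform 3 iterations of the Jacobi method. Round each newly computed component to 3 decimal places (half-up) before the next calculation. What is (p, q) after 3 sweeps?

(-3.333, 1.893)

Iteration 1:
  p = (-12 - (-1)·0.000) / (3) = -4.000
  q = (2 - (2)·-1.000) / (5) = 0.800
Iteration 2:
  p = (-12 - (-1)·0.800) / (3) = -3.733
  q = (2 - (2)·-4.000) / (5) = 2.000
Iteration 3:
  p = (-12 - (-1)·2.000) / (3) = -3.333
  q = (2 - (2)·-3.733) / (5) = 1.893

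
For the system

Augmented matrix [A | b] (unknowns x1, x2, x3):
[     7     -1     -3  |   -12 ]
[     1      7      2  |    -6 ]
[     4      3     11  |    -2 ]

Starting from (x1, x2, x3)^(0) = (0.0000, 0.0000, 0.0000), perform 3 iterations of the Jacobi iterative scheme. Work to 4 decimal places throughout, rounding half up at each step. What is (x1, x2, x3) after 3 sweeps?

Iteration 1:
  x1 = (-12 - (-1)·0.0000 - (-3)·0.0000) / (7) = -1.7143
  x2 = (-6 - (1)·0.0000 - (2)·0.0000) / (7) = -0.8571
  x3 = (-2 - (4)·0.0000 - (3)·0.0000) / (11) = -0.1818
Iteration 2:
  x1 = (-12 - (-1)·-0.8571 - (-3)·-0.1818) / (7) = -1.9146
  x2 = (-6 - (1)·-1.7143 - (2)·-0.1818) / (7) = -0.5603
  x3 = (-2 - (4)·-1.7143 - (3)·-0.8571) / (11) = 0.6753
Iteration 3:
  x1 = (-12 - (-1)·-0.5603 - (-3)·0.6753) / (7) = -1.5049
  x2 = (-6 - (1)·-1.9146 - (2)·0.6753) / (7) = -0.7766
  x3 = (-2 - (4)·-1.9146 - (3)·-0.5603) / (11) = 0.6672

(-1.5049, -0.7766, 0.6672)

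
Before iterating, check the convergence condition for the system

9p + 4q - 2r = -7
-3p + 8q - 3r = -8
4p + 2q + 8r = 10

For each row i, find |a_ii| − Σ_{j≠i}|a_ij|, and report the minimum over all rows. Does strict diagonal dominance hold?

2

row 1: |9| − (4+2) = 3
row 2: |8| − (3+3) = 2
row 3: |8| − (4+2) = 2
minimum over rows = 2 → strictly diagonally dominant (convergence guaranteed)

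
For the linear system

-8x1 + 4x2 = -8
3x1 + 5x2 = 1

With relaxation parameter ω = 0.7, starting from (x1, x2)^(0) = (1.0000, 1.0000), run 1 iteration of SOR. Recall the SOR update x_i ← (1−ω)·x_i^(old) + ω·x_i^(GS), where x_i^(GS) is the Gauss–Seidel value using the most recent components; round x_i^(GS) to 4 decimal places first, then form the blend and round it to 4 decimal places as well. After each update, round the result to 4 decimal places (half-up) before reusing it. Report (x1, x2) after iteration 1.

(1.3500, -0.1270)

Iteration 1:
  x1: GS value = (-8 - (4)·1.0000) / (-8) = 1.5000;  x1 ← (1−ω)·1.0000 + ω·1.5000 = 1.3500
  x2: GS value = (1 - (3)·1.3500) / (5) = -0.6100;  x2 ← (1−ω)·1.0000 + ω·-0.6100 = -0.1270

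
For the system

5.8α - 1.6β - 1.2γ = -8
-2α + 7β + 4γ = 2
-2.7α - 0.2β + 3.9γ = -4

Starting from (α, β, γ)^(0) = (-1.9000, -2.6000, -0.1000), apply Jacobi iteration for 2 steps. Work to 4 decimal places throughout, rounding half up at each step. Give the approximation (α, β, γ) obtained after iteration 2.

(-1.9464, 1.0947, -2.5017)

Iteration 1:
  α = (-8 - (-1.6)·-2.6000 - (-1.2)·-0.1000) / (5.8) = -2.1172
  β = (2 - (-2)·-1.9000 - (4)·-0.1000) / (7) = -0.2000
  γ = (-4 - (-2.7)·-1.9000 - (-0.2)·-2.6000) / (3.9) = -2.4744
Iteration 2:
  α = (-8 - (-1.6)·-0.2000 - (-1.2)·-2.4744) / (5.8) = -1.9464
  β = (2 - (-2)·-2.1172 - (4)·-2.4744) / (7) = 1.0947
  γ = (-4 - (-2.7)·-2.1172 - (-0.2)·-0.2000) / (3.9) = -2.5017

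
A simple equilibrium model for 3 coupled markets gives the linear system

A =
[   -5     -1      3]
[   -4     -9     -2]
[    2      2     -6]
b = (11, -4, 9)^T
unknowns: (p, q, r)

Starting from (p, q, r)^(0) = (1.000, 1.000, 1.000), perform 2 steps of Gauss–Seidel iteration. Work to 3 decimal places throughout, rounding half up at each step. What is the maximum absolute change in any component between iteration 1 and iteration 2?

1.660

Iteration 1:
  p = (11 - (-1)·1.000 - (3)·1.000) / (-5) = -1.800
  q = (-4 - (-4)·-1.800 - (-2)·1.000) / (-9) = 1.022
  r = (9 - (2)·-1.800 - (2)·1.022) / (-6) = -1.759
Iteration 2:
  p = (11 - (-1)·1.022 - (3)·-1.759) / (-5) = -3.460
  q = (-4 - (-4)·-3.460 - (-2)·-1.759) / (-9) = 2.373
  r = (9 - (2)·-3.460 - (2)·2.373) / (-6) = -1.862
Change: (-1.660, 1.351, -0.103) → max |·| = 1.660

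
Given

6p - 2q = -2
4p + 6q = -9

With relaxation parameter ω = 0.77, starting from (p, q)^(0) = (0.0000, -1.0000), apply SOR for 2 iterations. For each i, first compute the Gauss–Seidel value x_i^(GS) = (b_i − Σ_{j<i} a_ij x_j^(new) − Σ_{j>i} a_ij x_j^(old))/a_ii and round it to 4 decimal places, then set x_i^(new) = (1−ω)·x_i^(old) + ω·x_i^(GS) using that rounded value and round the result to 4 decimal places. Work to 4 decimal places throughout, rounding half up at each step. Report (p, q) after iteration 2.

Iteration 1:
  p: GS value = (-2 - (-2)·-1.0000) / (6) = -0.6667;  p ← (1−ω)·0.0000 + ω·-0.6667 = -0.5134
  q: GS value = (-9 - (4)·-0.5134) / (6) = -1.1577;  q ← (1−ω)·-1.0000 + ω·-1.1577 = -1.1214
Iteration 2:
  p: GS value = (-2 - (-2)·-1.1214) / (6) = -0.7071;  p ← (1−ω)·-0.5134 + ω·-0.7071 = -0.6625
  q: GS value = (-9 - (4)·-0.6625) / (6) = -1.0583;  q ← (1−ω)·-1.1214 + ω·-1.0583 = -1.0728

(-0.6625, -1.0728)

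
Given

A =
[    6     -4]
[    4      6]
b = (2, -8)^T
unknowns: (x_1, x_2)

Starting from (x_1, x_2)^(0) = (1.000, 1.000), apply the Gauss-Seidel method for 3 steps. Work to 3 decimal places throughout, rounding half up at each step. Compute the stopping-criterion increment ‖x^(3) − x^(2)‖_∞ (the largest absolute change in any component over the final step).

Iteration 1:
  x_1 = (2 - (-4)·1.000) / (6) = 1.000
  x_2 = (-8 - (4)·1.000) / (6) = -2.000
Iteration 2:
  x_1 = (2 - (-4)·-2.000) / (6) = -1.000
  x_2 = (-8 - (4)·-1.000) / (6) = -0.667
Iteration 3:
  x_1 = (2 - (-4)·-0.667) / (6) = -0.111
  x_2 = (-8 - (4)·-0.111) / (6) = -1.259
Change: (0.889, -0.592) → max |·| = 0.889

0.889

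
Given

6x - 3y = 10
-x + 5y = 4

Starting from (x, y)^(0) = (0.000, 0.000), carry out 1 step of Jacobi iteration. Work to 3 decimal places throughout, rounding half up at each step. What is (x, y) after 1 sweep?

Iteration 1:
  x = (10 - (-3)·0.000) / (6) = 1.667
  y = (4 - (-1)·0.000) / (5) = 0.800

(1.667, 0.800)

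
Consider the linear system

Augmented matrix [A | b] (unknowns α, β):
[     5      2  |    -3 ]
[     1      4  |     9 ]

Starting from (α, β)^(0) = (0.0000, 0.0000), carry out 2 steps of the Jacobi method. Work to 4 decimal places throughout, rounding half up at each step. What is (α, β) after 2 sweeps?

(-1.5000, 2.4000)

Iteration 1:
  α = (-3 - (2)·0.0000) / (5) = -0.6000
  β = (9 - (1)·0.0000) / (4) = 2.2500
Iteration 2:
  α = (-3 - (2)·2.2500) / (5) = -1.5000
  β = (9 - (1)·-0.6000) / (4) = 2.4000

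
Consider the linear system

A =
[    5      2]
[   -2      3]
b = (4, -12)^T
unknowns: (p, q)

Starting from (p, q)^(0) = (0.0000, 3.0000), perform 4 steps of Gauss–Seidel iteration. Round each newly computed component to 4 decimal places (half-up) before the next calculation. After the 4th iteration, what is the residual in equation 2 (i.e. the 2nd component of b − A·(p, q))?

Iteration 1:
  p = (4 - (2)·3.0000) / (5) = -0.4000
  q = (-12 - (-2)·-0.4000) / (3) = -4.2667
Iteration 2:
  p = (4 - (2)·-4.2667) / (5) = 2.5067
  q = (-12 - (-2)·2.5067) / (3) = -2.3289
Iteration 3:
  p = (4 - (2)·-2.3289) / (5) = 1.7316
  q = (-12 - (-2)·1.7316) / (3) = -2.8456
Iteration 4:
  p = (4 - (2)·-2.8456) / (5) = 1.9382
  q = (-12 - (-2)·1.9382) / (3) = -2.7079
Residual b − A·x = (-0.2752, 0.0001)

0.0001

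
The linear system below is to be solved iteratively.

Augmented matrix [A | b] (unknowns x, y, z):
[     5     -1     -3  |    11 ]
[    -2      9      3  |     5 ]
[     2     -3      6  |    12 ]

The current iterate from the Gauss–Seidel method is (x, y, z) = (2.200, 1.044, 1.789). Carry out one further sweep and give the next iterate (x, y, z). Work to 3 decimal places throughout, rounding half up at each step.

(3.482, 0.733, 1.206)

One sweep:
  x = (11 - (-1)·1.044 - (-3)·1.789) / (5) = 3.482
  y = (5 - (-2)·3.482 - (3)·1.789) / (9) = 0.733
  z = (12 - (2)·3.482 - (-3)·0.733) / (6) = 1.206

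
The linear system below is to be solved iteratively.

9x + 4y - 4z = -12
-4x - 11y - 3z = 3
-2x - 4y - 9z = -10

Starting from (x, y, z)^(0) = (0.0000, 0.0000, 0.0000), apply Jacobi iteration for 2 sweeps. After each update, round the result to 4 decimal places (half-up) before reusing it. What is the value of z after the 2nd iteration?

1.5286

Iteration 1:
  x = (-12 - (4)·0.0000 - (-4)·0.0000) / (9) = -1.3333
  y = (3 - (-4)·0.0000 - (-3)·0.0000) / (-11) = -0.2727
  z = (-10 - (-2)·0.0000 - (-4)·0.0000) / (-9) = 1.1111
Iteration 2:
  x = (-12 - (4)·-0.2727 - (-4)·1.1111) / (9) = -0.7183
  y = (3 - (-4)·-1.3333 - (-3)·1.1111) / (-11) = -0.0909
  z = (-10 - (-2)·-1.3333 - (-4)·-0.2727) / (-9) = 1.5286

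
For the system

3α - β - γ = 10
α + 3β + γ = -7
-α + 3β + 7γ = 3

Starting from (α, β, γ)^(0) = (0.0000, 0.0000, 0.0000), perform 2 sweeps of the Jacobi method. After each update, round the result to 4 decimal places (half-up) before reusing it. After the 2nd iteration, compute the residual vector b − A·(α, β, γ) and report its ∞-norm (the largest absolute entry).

3.1274

Iteration 1:
  α = (10 - (-1)·0.0000 - (-1)·0.0000) / (3) = 3.3333
  β = (-7 - (1)·0.0000 - (1)·0.0000) / (3) = -2.3333
  γ = (3 - (-1)·0.0000 - (3)·0.0000) / (7) = 0.4286
Iteration 2:
  α = (10 - (-1)·-2.3333 - (-1)·0.4286) / (3) = 2.6984
  β = (-7 - (1)·3.3333 - (1)·0.4286) / (3) = -3.5873
  γ = (3 - (-1)·3.3333 - (3)·-2.3333) / (7) = 1.9047
Residual b − A·x = (0.2222, -0.8412, 3.1274); ∞-norm = 3.1274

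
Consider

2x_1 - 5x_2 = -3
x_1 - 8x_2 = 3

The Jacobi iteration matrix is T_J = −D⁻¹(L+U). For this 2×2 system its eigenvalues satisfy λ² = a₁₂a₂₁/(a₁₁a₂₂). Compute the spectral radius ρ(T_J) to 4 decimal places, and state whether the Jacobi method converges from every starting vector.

a₁₂a₂₁/(a₁₁a₂₂) = (-5)·(1) / ((2)·(-8)) = 0.312500
ρ = √|0.312500| = √0.312500 = 0.5590
ρ < 1, so Jacobi converges

0.5590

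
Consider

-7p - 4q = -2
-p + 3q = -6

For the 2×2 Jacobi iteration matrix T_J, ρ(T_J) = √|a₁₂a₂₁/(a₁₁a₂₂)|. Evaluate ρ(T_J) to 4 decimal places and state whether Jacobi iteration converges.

0.4364

a₁₂a₂₁/(a₁₁a₂₂) = (-4)·(-1) / ((-7)·(3)) = -0.190476
ρ = √|-0.190476| = √0.190476 = 0.4364
ρ < 1, so Jacobi converges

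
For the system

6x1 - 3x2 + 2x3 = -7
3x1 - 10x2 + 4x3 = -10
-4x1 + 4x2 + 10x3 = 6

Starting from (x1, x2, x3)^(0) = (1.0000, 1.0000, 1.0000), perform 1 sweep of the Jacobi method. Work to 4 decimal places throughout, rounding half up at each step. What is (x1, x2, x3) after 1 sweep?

Iteration 1:
  x1 = (-7 - (-3)·1.0000 - (2)·1.0000) / (6) = -1.0000
  x2 = (-10 - (3)·1.0000 - (4)·1.0000) / (-10) = 1.7000
  x3 = (6 - (-4)·1.0000 - (4)·1.0000) / (10) = 0.6000

(-1.0000, 1.7000, 0.6000)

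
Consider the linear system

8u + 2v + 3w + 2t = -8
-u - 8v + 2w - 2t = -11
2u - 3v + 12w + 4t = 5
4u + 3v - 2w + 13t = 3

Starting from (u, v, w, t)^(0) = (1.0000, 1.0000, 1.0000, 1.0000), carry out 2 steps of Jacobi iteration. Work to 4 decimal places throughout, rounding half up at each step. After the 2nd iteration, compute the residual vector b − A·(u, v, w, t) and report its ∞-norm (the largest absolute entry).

Iteration 1:
  u = (-8 - (2)·1.0000 - (3)·1.0000 - (2)·1.0000) / (8) = -1.8750
  v = (-11 - (-1)·1.0000 - (2)·1.0000 - (-2)·1.0000) / (-8) = 1.2500
  w = (5 - (2)·1.0000 - (-3)·1.0000 - (4)·1.0000) / (12) = 0.1667
  t = (3 - (4)·1.0000 - (3)·1.0000 - (-2)·1.0000) / (13) = -0.1538
Iteration 2:
  u = (-8 - (2)·1.2500 - (3)·0.1667 - (2)·-0.1538) / (8) = -1.3366
  v = (-11 - (-1)·-1.8750 - (2)·0.1667 - (-2)·-0.1538) / (-8) = 1.6895
  w = (5 - (2)·-1.8750 - (-3)·1.2500 - (4)·-0.1538) / (12) = 1.0929
  t = (3 - (4)·-1.8750 - (3)·1.2500 - (-2)·0.1667) / (13) = 0.5449
Residual b − A·x = (-5.0547, 0.0834, -2.5527, -1.6200); ∞-norm = 5.0547

5.0547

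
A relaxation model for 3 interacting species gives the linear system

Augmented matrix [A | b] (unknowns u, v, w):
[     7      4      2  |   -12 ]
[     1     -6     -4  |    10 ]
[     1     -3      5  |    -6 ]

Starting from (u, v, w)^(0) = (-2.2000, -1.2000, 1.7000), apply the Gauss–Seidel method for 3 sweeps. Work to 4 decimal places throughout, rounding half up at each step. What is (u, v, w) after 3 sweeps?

Iteration 1:
  u = (-12 - (4)·-1.2000 - (2)·1.7000) / (7) = -1.5143
  v = (10 - (1)·-1.5143 - (-4)·1.7000) / (-6) = -3.0524
  w = (-6 - (1)·-1.5143 - (-3)·-3.0524) / (5) = -2.7286
Iteration 2:
  u = (-12 - (4)·-3.0524 - (2)·-2.7286) / (7) = 0.8095
  v = (10 - (1)·0.8095 - (-4)·-2.7286) / (-6) = 0.2873
  w = (-6 - (1)·0.8095 - (-3)·0.2873) / (5) = -1.1895
Iteration 3:
  u = (-12 - (4)·0.2873 - (2)·-1.1895) / (7) = -1.5386
  v = (10 - (1)·-1.5386 - (-4)·-1.1895) / (-6) = -1.1301
  w = (-6 - (1)·-1.5386 - (-3)·-1.1301) / (5) = -1.5703

(-1.5386, -1.1301, -1.5703)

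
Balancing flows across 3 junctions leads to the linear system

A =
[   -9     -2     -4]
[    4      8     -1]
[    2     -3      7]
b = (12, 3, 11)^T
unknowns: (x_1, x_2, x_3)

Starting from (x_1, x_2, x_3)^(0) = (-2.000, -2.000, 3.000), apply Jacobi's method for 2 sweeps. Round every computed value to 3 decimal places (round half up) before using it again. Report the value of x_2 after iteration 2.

1.647

Iteration 1:
  x_1 = (12 - (-2)·-2.000 - (-4)·3.000) / (-9) = -2.222
  x_2 = (3 - (4)·-2.000 - (-1)·3.000) / (8) = 1.750
  x_3 = (11 - (2)·-2.000 - (-3)·-2.000) / (7) = 1.286
Iteration 2:
  x_1 = (12 - (-2)·1.750 - (-4)·1.286) / (-9) = -2.294
  x_2 = (3 - (4)·-2.222 - (-1)·1.286) / (8) = 1.647
  x_3 = (11 - (2)·-2.222 - (-3)·1.750) / (7) = 2.956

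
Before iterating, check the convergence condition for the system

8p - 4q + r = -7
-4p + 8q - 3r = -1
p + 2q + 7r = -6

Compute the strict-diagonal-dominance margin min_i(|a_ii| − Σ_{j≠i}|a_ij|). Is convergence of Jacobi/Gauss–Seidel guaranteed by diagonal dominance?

row 1: |8| − (4+1) = 3
row 2: |8| − (4+3) = 1
row 3: |7| − (1+2) = 4
minimum over rows = 1 → strictly diagonally dominant (convergence guaranteed)

1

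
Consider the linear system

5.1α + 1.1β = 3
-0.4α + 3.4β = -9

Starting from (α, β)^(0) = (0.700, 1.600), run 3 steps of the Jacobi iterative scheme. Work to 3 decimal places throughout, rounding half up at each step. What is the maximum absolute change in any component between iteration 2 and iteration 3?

Iteration 1:
  α = (3 - (1.1)·1.600) / (5.1) = 0.243
  β = (-9 - (-0.4)·0.700) / (3.4) = -2.565
Iteration 2:
  α = (3 - (1.1)·-2.565) / (5.1) = 1.141
  β = (-9 - (-0.4)·0.243) / (3.4) = -2.618
Iteration 3:
  α = (3 - (1.1)·-2.618) / (5.1) = 1.153
  β = (-9 - (-0.4)·1.141) / (3.4) = -2.513
Change: (0.012, 0.105) → max |·| = 0.105

0.105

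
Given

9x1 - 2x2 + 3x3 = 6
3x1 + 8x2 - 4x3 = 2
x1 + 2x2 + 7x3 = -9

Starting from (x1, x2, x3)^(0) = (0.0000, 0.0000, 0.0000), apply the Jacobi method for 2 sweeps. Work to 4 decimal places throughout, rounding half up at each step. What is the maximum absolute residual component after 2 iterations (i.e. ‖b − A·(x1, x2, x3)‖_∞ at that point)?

2.1188

Iteration 1:
  x1 = (6 - (-2)·0.0000 - (3)·0.0000) / (9) = 0.6667
  x2 = (2 - (3)·0.0000 - (-4)·0.0000) / (8) = 0.2500
  x3 = (-9 - (1)·0.0000 - (2)·0.0000) / (7) = -1.2857
Iteration 2:
  x1 = (6 - (-2)·0.2500 - (3)·-1.2857) / (9) = 1.1508
  x2 = (2 - (3)·0.6667 - (-4)·-1.2857) / (8) = -0.6429
  x3 = (-9 - (1)·0.6667 - (2)·0.2500) / (7) = -1.4524
Residual b − A·x = (-1.2858, -2.1188, 1.3018); ∞-norm = 2.1188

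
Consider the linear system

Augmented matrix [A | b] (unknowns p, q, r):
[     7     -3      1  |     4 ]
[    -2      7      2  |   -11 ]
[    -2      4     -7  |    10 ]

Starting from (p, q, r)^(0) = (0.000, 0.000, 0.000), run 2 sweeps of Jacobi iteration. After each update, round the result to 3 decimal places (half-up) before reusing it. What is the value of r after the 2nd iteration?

-2.489

Iteration 1:
  p = (4 - (-3)·0.000 - (1)·0.000) / (7) = 0.571
  q = (-11 - (-2)·0.000 - (2)·0.000) / (7) = -1.571
  r = (10 - (-2)·0.000 - (4)·0.000) / (-7) = -1.429
Iteration 2:
  p = (4 - (-3)·-1.571 - (1)·-1.429) / (7) = 0.102
  q = (-11 - (-2)·0.571 - (2)·-1.429) / (7) = -1.000
  r = (10 - (-2)·0.571 - (4)·-1.571) / (-7) = -2.489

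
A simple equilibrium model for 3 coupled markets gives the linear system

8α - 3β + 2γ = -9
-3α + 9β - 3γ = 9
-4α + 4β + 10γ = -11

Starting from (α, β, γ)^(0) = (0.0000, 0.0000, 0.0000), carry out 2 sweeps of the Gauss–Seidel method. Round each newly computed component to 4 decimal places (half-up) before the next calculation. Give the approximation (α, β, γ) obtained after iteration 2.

Iteration 1:
  α = (-9 - (-3)·0.0000 - (2)·0.0000) / (8) = -1.1250
  β = (9 - (-3)·-1.1250 - (-3)·0.0000) / (9) = 0.6250
  γ = (-11 - (-4)·-1.1250 - (4)·0.6250) / (10) = -1.8000
Iteration 2:
  α = (-9 - (-3)·0.6250 - (2)·-1.8000) / (8) = -0.4406
  β = (9 - (-3)·-0.4406 - (-3)·-1.8000) / (9) = 0.2531
  γ = (-11 - (-4)·-0.4406 - (4)·0.2531) / (10) = -1.3775

(-0.4406, 0.2531, -1.3775)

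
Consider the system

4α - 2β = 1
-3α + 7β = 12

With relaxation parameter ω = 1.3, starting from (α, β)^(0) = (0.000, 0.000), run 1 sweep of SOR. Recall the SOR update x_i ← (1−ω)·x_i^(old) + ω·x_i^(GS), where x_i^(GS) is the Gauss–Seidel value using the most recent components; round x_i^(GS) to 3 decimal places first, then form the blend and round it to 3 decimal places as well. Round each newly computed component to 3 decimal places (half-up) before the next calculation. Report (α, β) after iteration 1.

Iteration 1:
  α: GS value = (1 - (-2)·0.000) / (4) = 0.250;  α ← (1−ω)·0.000 + ω·0.250 = 0.325
  β: GS value = (12 - (-3)·0.325) / (7) = 1.854;  β ← (1−ω)·0.000 + ω·1.854 = 2.410

(0.325, 2.410)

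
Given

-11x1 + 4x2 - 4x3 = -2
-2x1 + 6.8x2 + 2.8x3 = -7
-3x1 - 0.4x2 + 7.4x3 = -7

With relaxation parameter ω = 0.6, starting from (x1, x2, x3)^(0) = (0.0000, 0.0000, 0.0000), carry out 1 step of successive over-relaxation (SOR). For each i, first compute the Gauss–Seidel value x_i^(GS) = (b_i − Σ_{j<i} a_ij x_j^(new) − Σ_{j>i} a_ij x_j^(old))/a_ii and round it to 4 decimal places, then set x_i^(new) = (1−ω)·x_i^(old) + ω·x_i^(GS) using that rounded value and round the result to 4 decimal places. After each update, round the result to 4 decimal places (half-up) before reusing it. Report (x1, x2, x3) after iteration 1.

(0.1091, -0.5984, -0.5605)

Iteration 1:
  x1: GS value = (-2 - (4)·0.0000 - (-4)·0.0000) / (-11) = 0.1818;  x1 ← (1−ω)·0.0000 + ω·0.1818 = 0.1091
  x2: GS value = (-7 - (-2)·0.1091 - (2.8)·0.0000) / (6.8) = -0.9973;  x2 ← (1−ω)·0.0000 + ω·-0.9973 = -0.5984
  x3: GS value = (-7 - (-3)·0.1091 - (-0.4)·-0.5984) / (7.4) = -0.9341;  x3 ← (1−ω)·0.0000 + ω·-0.9341 = -0.5605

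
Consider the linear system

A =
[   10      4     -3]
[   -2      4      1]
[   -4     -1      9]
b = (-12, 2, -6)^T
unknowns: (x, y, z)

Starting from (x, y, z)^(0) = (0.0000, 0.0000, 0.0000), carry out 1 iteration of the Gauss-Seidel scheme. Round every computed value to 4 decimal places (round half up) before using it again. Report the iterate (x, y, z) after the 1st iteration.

Iteration 1:
  x = (-12 - (4)·0.0000 - (-3)·0.0000) / (10) = -1.2000
  y = (2 - (-2)·-1.2000 - (1)·0.0000) / (4) = -0.1000
  z = (-6 - (-4)·-1.2000 - (-1)·-0.1000) / (9) = -1.2111

(-1.2000, -0.1000, -1.2111)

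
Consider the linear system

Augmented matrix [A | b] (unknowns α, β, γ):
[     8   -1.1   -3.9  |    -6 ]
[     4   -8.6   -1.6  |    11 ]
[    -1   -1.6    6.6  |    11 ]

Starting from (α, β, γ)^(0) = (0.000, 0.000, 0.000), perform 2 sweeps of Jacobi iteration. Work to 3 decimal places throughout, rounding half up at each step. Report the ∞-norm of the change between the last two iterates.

0.659

Iteration 1:
  α = (-6 - (-1.1)·0.000 - (-3.9)·0.000) / (8) = -0.750
  β = (11 - (4)·0.000 - (-1.6)·0.000) / (-8.6) = -1.279
  γ = (11 - (-1)·0.000 - (-1.6)·0.000) / (6.6) = 1.667
Iteration 2:
  α = (-6 - (-1.1)·-1.279 - (-3.9)·1.667) / (8) = -0.113
  β = (11 - (4)·-0.750 - (-1.6)·1.667) / (-8.6) = -1.938
  γ = (11 - (-1)·-0.750 - (-1.6)·-1.279) / (6.6) = 1.243
Change: (0.637, -0.659, -0.424) → max |·| = 0.659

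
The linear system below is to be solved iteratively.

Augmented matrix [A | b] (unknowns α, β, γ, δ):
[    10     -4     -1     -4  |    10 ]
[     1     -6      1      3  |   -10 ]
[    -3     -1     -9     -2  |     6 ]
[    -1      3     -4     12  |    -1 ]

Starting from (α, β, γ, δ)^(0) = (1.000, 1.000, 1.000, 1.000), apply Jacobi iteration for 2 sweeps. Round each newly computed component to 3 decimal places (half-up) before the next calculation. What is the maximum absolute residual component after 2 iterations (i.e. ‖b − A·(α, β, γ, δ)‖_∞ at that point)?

7.360

Iteration 1:
  α = (10 - (-4)·1.000 - (-1)·1.000 - (-4)·1.000) / (10) = 1.900
  β = (-10 - (1)·1.000 - (1)·1.000 - (3)·1.000) / (-6) = 2.500
  γ = (6 - (-3)·1.000 - (-1)·1.000 - (-2)·1.000) / (-9) = -1.333
  δ = (-1 - (-1)·1.000 - (3)·1.000 - (-4)·1.000) / (12) = 0.083
Iteration 2:
  α = (10 - (-4)·2.500 - (-1)·-1.333 - (-4)·0.083) / (10) = 1.900
  β = (-10 - (1)·1.900 - (1)·-1.333 - (3)·0.083) / (-6) = 1.803
  γ = (6 - (-3)·1.900 - (-1)·2.500 - (-2)·0.083) / (-9) = -1.596
  δ = (-1 - (-1)·1.900 - (3)·2.500 - (-4)·-1.333) / (12) = -0.994
Residual b − A·x = (-7.360, 3.496, -2.849, 1.035); ∞-norm = 7.360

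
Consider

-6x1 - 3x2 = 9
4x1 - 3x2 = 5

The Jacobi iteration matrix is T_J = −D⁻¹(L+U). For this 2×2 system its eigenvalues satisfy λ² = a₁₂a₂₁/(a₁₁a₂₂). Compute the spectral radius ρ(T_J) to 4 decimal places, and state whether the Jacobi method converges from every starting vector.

a₁₂a₂₁/(a₁₁a₂₂) = (-3)·(4) / ((-6)·(-3)) = -0.666667
ρ = √|-0.666667| = √0.666667 = 0.8165
ρ < 1, so Jacobi converges

0.8165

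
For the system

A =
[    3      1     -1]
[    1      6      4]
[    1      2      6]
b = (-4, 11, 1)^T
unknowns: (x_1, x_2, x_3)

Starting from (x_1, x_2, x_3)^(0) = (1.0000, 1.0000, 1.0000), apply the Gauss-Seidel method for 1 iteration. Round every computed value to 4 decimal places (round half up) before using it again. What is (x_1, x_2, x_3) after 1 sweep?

(-1.3333, 1.3889, -0.0741)

Iteration 1:
  x_1 = (-4 - (1)·1.0000 - (-1)·1.0000) / (3) = -1.3333
  x_2 = (11 - (1)·-1.3333 - (4)·1.0000) / (6) = 1.3889
  x_3 = (1 - (1)·-1.3333 - (2)·1.3889) / (6) = -0.0741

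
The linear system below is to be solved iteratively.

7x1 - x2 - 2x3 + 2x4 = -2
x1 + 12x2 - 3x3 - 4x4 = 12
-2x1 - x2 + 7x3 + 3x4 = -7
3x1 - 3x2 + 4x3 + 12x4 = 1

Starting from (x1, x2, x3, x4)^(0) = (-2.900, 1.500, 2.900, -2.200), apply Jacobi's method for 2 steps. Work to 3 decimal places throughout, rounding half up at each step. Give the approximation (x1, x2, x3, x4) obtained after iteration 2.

(-0.363, 0.789, -0.521, 0.269)

Iteration 1:
  x1 = (-2 - (-1)·1.500 - (-2)·2.900 - (2)·-2.200) / (7) = 1.386
  x2 = (12 - (1)·-2.900 - (-3)·2.900 - (-4)·-2.200) / (12) = 1.233
  x3 = (-7 - (-2)·-2.900 - (-1)·1.500 - (3)·-2.200) / (7) = -0.671
  x4 = (1 - (3)·-2.900 - (-3)·1.500 - (4)·2.900) / (12) = 0.217
Iteration 2:
  x1 = (-2 - (-1)·1.233 - (-2)·-0.671 - (2)·0.217) / (7) = -0.363
  x2 = (12 - (1)·1.386 - (-3)·-0.671 - (-4)·0.217) / (12) = 0.789
  x3 = (-7 - (-2)·1.386 - (-1)·1.233 - (3)·0.217) / (7) = -0.521
  x4 = (1 - (3)·1.386 - (-3)·1.233 - (4)·-0.671) / (12) = 0.269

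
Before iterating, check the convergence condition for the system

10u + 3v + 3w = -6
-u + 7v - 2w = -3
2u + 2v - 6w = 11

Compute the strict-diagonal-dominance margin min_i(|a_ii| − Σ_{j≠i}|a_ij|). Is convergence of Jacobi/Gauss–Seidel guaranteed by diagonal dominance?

row 1: |10| − (3+3) = 4
row 2: |7| − (1+2) = 4
row 3: |-6| − (2+2) = 2
minimum over rows = 2 → strictly diagonally dominant (convergence guaranteed)

2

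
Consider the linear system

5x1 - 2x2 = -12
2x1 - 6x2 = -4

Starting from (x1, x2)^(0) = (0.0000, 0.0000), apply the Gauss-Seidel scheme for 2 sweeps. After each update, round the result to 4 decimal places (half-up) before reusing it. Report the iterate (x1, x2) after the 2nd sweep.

Iteration 1:
  x1 = (-12 - (-2)·0.0000) / (5) = -2.4000
  x2 = (-4 - (2)·-2.4000) / (-6) = -0.1333
Iteration 2:
  x1 = (-12 - (-2)·-0.1333) / (5) = -2.4533
  x2 = (-4 - (2)·-2.4533) / (-6) = -0.1511

(-2.4533, -0.1511)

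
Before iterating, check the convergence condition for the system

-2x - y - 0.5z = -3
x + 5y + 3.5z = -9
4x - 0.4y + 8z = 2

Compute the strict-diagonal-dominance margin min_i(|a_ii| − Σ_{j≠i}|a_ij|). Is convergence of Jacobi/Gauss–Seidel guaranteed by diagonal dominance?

row 1: |-2| − (1+0.5) = 0.5
row 2: |5| − (1+3.5) = 0.5
row 3: |8| − (4+0.4) = 3.6
minimum over rows = 0.5 → strictly diagonally dominant (convergence guaranteed)

0.5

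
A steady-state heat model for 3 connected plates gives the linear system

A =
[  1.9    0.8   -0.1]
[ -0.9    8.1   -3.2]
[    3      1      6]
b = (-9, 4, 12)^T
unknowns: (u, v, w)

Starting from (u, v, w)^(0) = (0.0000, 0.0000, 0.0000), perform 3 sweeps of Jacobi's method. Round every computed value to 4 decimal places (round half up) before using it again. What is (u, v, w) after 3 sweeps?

(-4.8302, 1.6494, 4.2935)

Iteration 1:
  u = (-9 - (0.8)·0.0000 - (-0.1)·0.0000) / (1.9) = -4.7368
  v = (4 - (-0.9)·0.0000 - (-3.2)·0.0000) / (8.1) = 0.4938
  w = (12 - (3)·0.0000 - (1)·0.0000) / (6) = 2.0000
Iteration 2:
  u = (-9 - (0.8)·0.4938 - (-0.1)·2.0000) / (1.9) = -4.8395
  v = (4 - (-0.9)·-4.7368 - (-3.2)·2.0000) / (8.1) = 0.7576
  w = (12 - (3)·-4.7368 - (1)·0.4938) / (6) = 4.2861
Iteration 3:
  u = (-9 - (0.8)·0.7576 - (-0.1)·4.2861) / (1.9) = -4.8302
  v = (4 - (-0.9)·-4.8395 - (-3.2)·4.2861) / (8.1) = 1.6494
  w = (12 - (3)·-4.8395 - (1)·0.7576) / (6) = 4.2935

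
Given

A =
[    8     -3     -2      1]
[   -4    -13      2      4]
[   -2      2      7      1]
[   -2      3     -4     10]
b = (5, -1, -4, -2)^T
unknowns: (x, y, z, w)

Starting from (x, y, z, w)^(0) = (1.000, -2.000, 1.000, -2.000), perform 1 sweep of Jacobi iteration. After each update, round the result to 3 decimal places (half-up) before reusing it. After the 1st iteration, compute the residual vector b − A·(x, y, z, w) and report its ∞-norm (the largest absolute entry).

Iteration 1:
  x = (5 - (-3)·-2.000 - (-2)·1.000 - (1)·-2.000) / (8) = 0.375
  y = (-1 - (-4)·1.000 - (2)·1.000 - (4)·-2.000) / (-13) = -0.692
  z = (-4 - (-2)·1.000 - (2)·-2.000 - (1)·-2.000) / (7) = 0.571
  w = (-2 - (-2)·1.000 - (3)·-2.000 - (-4)·1.000) / (10) = 1.000
Residual b − A·x = (0.066, -13.638, -6.863, -6.890); ∞-norm = 13.638

13.638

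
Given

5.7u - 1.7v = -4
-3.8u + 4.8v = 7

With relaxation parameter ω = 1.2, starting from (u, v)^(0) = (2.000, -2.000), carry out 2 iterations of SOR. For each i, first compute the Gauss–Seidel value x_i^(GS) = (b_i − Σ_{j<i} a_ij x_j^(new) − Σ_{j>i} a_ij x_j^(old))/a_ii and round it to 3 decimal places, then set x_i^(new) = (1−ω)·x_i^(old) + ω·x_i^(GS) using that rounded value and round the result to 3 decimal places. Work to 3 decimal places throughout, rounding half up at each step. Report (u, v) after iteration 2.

(-0.346, 1.363)

Iteration 1:
  u: GS value = (-4 - (-1.7)·-2.000) / (5.7) = -1.298;  u ← (1−ω)·2.000 + ω·-1.298 = -1.958
  v: GS value = (7 - (-3.8)·-1.958) / (4.8) = -0.092;  v ← (1−ω)·-2.000 + ω·-0.092 = 0.290
Iteration 2:
  u: GS value = (-4 - (-1.7)·0.290) / (5.7) = -0.615;  u ← (1−ω)·-1.958 + ω·-0.615 = -0.346
  v: GS value = (7 - (-3.8)·-0.346) / (4.8) = 1.184;  v ← (1−ω)·0.290 + ω·1.184 = 1.363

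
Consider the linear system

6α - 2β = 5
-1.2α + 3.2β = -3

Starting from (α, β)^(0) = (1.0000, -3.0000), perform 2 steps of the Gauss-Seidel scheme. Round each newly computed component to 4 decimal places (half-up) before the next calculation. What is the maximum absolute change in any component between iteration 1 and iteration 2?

Iteration 1:
  α = (5 - (-2)·-3.0000) / (6) = -0.1667
  β = (-3 - (-1.2)·-0.1667) / (3.2) = -1.0000
Iteration 2:
  α = (5 - (-2)·-1.0000) / (6) = 0.5000
  β = (-3 - (-1.2)·0.5000) / (3.2) = -0.7500
Change: (0.6667, 0.2500) → max |·| = 0.6667

0.6667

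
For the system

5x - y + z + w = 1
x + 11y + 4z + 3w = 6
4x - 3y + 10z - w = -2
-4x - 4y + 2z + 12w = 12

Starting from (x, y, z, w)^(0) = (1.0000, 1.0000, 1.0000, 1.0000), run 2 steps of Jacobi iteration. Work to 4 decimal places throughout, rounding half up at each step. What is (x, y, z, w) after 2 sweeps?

(-0.0964, 0.2091, -0.1045, 0.9727)

Iteration 1:
  x = (1 - (-1)·1.0000 - (1)·1.0000 - (1)·1.0000) / (5) = 0.0000
  y = (6 - (1)·1.0000 - (4)·1.0000 - (3)·1.0000) / (11) = -0.1818
  z = (-2 - (4)·1.0000 - (-3)·1.0000 - (-1)·1.0000) / (10) = -0.2000
  w = (12 - (-4)·1.0000 - (-4)·1.0000 - (2)·1.0000) / (12) = 1.5000
Iteration 2:
  x = (1 - (-1)·-0.1818 - (1)·-0.2000 - (1)·1.5000) / (5) = -0.0964
  y = (6 - (1)·0.0000 - (4)·-0.2000 - (3)·1.5000) / (11) = 0.2091
  z = (-2 - (4)·0.0000 - (-3)·-0.1818 - (-1)·1.5000) / (10) = -0.1045
  w = (12 - (-4)·0.0000 - (-4)·-0.1818 - (2)·-0.2000) / (12) = 0.9727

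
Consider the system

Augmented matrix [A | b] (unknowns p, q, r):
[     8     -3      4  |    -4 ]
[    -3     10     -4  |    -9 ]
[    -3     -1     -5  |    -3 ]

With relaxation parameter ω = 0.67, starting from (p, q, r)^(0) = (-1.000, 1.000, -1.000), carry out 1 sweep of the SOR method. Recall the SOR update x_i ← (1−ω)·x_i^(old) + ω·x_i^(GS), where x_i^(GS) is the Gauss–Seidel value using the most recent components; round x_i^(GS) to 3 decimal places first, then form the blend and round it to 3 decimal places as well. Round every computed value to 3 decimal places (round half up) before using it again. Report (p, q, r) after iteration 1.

(-0.079, -0.557, 0.179)

Iteration 1:
  p: GS value = (-4 - (-3)·1.000 - (4)·-1.000) / (8) = 0.375;  p ← (1−ω)·-1.000 + ω·0.375 = -0.079
  q: GS value = (-9 - (-3)·-0.079 - (-4)·-1.000) / (10) = -1.324;  q ← (1−ω)·1.000 + ω·-1.324 = -0.557
  r: GS value = (-3 - (-3)·-0.079 - (-1)·-0.557) / (-5) = 0.759;  r ← (1−ω)·-1.000 + ω·0.759 = 0.179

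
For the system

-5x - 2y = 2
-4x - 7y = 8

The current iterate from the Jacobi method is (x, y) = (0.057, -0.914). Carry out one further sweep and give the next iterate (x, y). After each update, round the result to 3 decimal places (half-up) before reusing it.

(-0.034, -1.175)

One sweep:
  x = (2 - (-2)·-0.914) / (-5) = -0.034
  y = (8 - (-4)·0.057) / (-7) = -1.175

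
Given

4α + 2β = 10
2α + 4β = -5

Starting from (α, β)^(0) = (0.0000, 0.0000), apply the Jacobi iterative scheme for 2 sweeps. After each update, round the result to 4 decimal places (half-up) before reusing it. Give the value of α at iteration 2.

3.1250

Iteration 1:
  α = (10 - (2)·0.0000) / (4) = 2.5000
  β = (-5 - (2)·0.0000) / (4) = -1.2500
Iteration 2:
  α = (10 - (2)·-1.2500) / (4) = 3.1250
  β = (-5 - (2)·2.5000) / (4) = -2.5000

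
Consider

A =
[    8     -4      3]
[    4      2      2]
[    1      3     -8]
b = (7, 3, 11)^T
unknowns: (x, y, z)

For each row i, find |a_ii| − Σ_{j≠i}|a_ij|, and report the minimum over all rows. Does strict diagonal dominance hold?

-4

row 1: |8| − (4+3) = 1
row 2: |2| − (4+2) = -4
row 3: |-8| − (1+3) = 4
minimum over rows = -4 → not strictly diagonally dominant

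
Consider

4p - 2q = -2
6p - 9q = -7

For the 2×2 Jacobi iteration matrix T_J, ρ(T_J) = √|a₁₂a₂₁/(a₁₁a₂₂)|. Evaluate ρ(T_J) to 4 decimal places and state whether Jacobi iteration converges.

0.5774

a₁₂a₂₁/(a₁₁a₂₂) = (-2)·(6) / ((4)·(-9)) = 0.333333
ρ = √|0.333333| = √0.333333 = 0.5774
ρ < 1, so Jacobi converges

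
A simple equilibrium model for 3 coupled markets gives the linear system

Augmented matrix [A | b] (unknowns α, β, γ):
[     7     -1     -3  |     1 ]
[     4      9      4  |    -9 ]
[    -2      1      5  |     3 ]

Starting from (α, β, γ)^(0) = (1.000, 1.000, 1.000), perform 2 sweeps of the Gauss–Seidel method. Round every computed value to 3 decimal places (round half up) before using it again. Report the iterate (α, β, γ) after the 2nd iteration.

(0.422, -1.738, 1.116)

Iteration 1:
  α = (1 - (-1)·1.000 - (-3)·1.000) / (7) = 0.714
  β = (-9 - (4)·0.714 - (4)·1.000) / (9) = -1.762
  γ = (3 - (-2)·0.714 - (1)·-1.762) / (5) = 1.238
Iteration 2:
  α = (1 - (-1)·-1.762 - (-3)·1.238) / (7) = 0.422
  β = (-9 - (4)·0.422 - (4)·1.238) / (9) = -1.738
  γ = (3 - (-2)·0.422 - (1)·-1.738) / (5) = 1.116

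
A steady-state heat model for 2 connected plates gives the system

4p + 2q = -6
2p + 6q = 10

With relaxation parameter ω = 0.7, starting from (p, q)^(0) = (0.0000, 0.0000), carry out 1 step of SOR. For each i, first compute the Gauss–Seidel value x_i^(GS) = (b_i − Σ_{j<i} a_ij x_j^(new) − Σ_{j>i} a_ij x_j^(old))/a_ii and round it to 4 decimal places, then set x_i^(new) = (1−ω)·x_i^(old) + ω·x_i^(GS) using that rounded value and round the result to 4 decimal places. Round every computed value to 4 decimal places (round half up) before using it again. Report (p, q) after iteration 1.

Iteration 1:
  p: GS value = (-6 - (2)·0.0000) / (4) = -1.5000;  p ← (1−ω)·0.0000 + ω·-1.5000 = -1.0500
  q: GS value = (10 - (2)·-1.0500) / (6) = 2.0167;  q ← (1−ω)·0.0000 + ω·2.0167 = 1.4117

(-1.0500, 1.4117)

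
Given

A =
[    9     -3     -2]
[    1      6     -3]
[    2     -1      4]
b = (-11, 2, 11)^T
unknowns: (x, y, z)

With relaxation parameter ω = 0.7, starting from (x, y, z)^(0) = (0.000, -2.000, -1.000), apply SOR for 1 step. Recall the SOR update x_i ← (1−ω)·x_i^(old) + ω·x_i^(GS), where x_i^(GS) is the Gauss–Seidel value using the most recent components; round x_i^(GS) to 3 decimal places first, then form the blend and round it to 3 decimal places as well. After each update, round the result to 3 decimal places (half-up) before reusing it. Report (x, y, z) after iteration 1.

(-1.478, -0.544, 2.047)

Iteration 1:
  x: GS value = (-11 - (-3)·-2.000 - (-2)·-1.000) / (9) = -2.111;  x ← (1−ω)·0.000 + ω·-2.111 = -1.478
  y: GS value = (2 - (1)·-1.478 - (-3)·-1.000) / (6) = 0.080;  y ← (1−ω)·-2.000 + ω·0.080 = -0.544
  z: GS value = (11 - (2)·-1.478 - (-1)·-0.544) / (4) = 3.353;  z ← (1−ω)·-1.000 + ω·3.353 = 2.047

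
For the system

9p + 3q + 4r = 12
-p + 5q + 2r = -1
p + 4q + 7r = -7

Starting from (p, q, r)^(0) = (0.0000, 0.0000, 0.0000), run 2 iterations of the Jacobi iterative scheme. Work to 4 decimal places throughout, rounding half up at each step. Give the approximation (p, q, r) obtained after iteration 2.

(1.8444, 0.4667, -1.0762)

Iteration 1:
  p = (12 - (3)·0.0000 - (4)·0.0000) / (9) = 1.3333
  q = (-1 - (-1)·0.0000 - (2)·0.0000) / (5) = -0.2000
  r = (-7 - (1)·0.0000 - (4)·0.0000) / (7) = -1.0000
Iteration 2:
  p = (12 - (3)·-0.2000 - (4)·-1.0000) / (9) = 1.8444
  q = (-1 - (-1)·1.3333 - (2)·-1.0000) / (5) = 0.4667
  r = (-7 - (1)·1.3333 - (4)·-0.2000) / (7) = -1.0762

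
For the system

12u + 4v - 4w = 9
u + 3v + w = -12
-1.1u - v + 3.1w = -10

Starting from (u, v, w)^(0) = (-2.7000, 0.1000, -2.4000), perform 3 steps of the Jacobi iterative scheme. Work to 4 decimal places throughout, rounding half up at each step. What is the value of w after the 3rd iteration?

Iteration 1:
  u = (9 - (4)·0.1000 - (-4)·-2.4000) / (12) = -0.0833
  v = (-12 - (1)·-2.7000 - (1)·-2.4000) / (3) = -2.3000
  w = (-10 - (-1.1)·-2.7000 - (-1)·0.1000) / (3.1) = -4.1516
Iteration 2:
  u = (9 - (4)·-2.3000 - (-4)·-4.1516) / (12) = 0.1328
  v = (-12 - (1)·-0.0833 - (1)·-4.1516) / (3) = -2.5884
  w = (-10 - (-1.1)·-0.0833 - (-1)·-2.3000) / (3.1) = -3.9973
Iteration 3:
  u = (9 - (4)·-2.5884 - (-4)·-3.9973) / (12) = 0.2804
  v = (-12 - (1)·0.1328 - (1)·-3.9973) / (3) = -2.7118
  w = (-10 - (-1.1)·0.1328 - (-1)·-2.5884) / (3.1) = -4.0137

-4.0137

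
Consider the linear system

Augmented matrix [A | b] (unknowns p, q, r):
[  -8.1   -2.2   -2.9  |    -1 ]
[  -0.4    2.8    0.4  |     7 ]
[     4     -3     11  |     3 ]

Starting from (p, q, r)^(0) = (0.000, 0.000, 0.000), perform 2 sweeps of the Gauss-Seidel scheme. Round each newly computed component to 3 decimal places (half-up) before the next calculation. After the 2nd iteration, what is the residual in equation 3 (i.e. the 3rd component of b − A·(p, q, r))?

Iteration 1:
  p = (-1 - (-2.2)·0.000 - (-2.9)·0.000) / (-8.1) = 0.123
  q = (7 - (-0.4)·0.123 - (0.4)·0.000) / (2.8) = 2.518
  r = (3 - (4)·0.123 - (-3)·2.518) / (11) = 0.915
Iteration 2:
  p = (-1 - (-2.2)·2.518 - (-2.9)·0.915) / (-8.1) = -0.888
  q = (7 - (-0.4)·-0.888 - (0.4)·0.915) / (2.8) = 2.242
  r = (3 - (4)·-0.888 - (-3)·2.242) / (11) = 1.207
Residual b − A·x = (0.240, -0.116, 0.001)

0.001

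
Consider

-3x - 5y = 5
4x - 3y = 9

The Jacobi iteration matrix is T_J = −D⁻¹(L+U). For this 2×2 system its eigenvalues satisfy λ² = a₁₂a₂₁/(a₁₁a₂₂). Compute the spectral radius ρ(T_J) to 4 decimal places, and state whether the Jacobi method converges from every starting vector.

a₁₂a₂₁/(a₁₁a₂₂) = (-5)·(4) / ((-3)·(-3)) = -2.222222
ρ = √|-2.222222| = √2.222222 = 1.4907
ρ > 1, so Jacobi diverges

1.4907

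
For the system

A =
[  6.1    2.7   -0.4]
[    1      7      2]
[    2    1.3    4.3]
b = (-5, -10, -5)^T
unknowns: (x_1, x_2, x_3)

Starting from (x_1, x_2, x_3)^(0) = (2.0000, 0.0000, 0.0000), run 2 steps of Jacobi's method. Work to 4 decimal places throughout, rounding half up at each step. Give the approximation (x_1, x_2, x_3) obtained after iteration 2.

Iteration 1:
  x_1 = (-5 - (2.7)·0.0000 - (-0.4)·0.0000) / (6.1) = -0.8197
  x_2 = (-10 - (1)·2.0000 - (2)·0.0000) / (7) = -1.7143
  x_3 = (-5 - (2)·2.0000 - (1.3)·0.0000) / (4.3) = -2.0930
Iteration 2:
  x_1 = (-5 - (2.7)·-1.7143 - (-0.4)·-2.0930) / (6.1) = -0.1981
  x_2 = (-10 - (1)·-0.8197 - (2)·-2.0930) / (7) = -0.7135
  x_3 = (-5 - (2)·-0.8197 - (1.3)·-1.7143) / (4.3) = -0.2633

(-0.1981, -0.7135, -0.2633)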